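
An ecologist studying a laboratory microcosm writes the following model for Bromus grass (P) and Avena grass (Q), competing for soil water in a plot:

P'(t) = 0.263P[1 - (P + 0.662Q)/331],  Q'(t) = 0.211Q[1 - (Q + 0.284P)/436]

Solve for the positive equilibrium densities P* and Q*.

P* ≈ 52.2, Q* ≈ 421

Setting both brackets to zero gives the nullclines P + 0.662Q = 331 and 0.284P + Q = 436.
Substituting Q = 436 - 0.284P into the first: P(1 - 0.662·0.284) = 331 - 0.662·436.
So P* = 42.4/0.812 = 52.2, and then Q* = 436 - 0.284·52.2 = 421.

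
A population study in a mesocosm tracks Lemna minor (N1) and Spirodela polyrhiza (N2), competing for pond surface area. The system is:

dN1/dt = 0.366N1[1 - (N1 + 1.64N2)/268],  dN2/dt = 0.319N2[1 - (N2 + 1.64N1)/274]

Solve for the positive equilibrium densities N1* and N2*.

Setting both brackets to zero gives the nullclines N1 + 1.64N2 = 268 and 1.64N1 + N2 = 274.
Substituting N2 = 274 - 1.64N1 into the first: N1(1 - 1.64·1.64) = 268 - 1.64·274.
So N1* = -181/-1.69 = 107, and then N2* = 274 - 1.64·107 = 98.

N1* ≈ 107, N2* ≈ 98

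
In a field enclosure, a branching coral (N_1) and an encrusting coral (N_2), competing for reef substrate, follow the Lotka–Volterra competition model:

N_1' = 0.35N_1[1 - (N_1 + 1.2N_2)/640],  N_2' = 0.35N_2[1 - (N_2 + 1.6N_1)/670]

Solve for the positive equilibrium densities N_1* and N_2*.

Setting both brackets to zero gives the nullclines N_1 + 1.2N_2 = 640 and 1.6N_1 + N_2 = 670.
Substituting N_2 = 670 - 1.6N_1 into the first: N_1(1 - 1.2·1.6) = 640 - 1.2·670.
So N_1* = -164/-0.92 = 178, and then N_2* = 670 - 1.6·178 = 385.

N_1* ≈ 178, N_2* ≈ 385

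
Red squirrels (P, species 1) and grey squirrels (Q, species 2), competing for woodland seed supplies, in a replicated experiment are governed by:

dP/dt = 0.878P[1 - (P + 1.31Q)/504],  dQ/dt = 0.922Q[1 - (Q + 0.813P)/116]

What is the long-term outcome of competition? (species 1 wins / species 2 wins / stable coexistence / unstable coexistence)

Compare the nullcline intercepts: K1/α12 = 504/1.31 = 385 > K2 = 116; K2/α21 = 116/0.813 = 143 < K1 = 504.
Since the inequalities point opposite ways, species 1 can invade but species 2 cannot.

species 1 excludes species 2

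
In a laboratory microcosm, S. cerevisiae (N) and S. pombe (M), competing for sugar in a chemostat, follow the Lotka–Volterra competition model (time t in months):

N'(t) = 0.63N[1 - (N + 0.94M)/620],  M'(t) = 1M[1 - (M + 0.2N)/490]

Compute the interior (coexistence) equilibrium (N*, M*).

Setting both brackets to zero gives the nullclines N + 0.94M = 620 and 0.2N + M = 490.
Substituting M = 490 - 0.2N into the first: N(1 - 0.94·0.2) = 620 - 0.94·490.
So N* = 159/0.812 = 196, and then M* = 490 - 0.2·196 = 451.

N* ≈ 196, M* ≈ 451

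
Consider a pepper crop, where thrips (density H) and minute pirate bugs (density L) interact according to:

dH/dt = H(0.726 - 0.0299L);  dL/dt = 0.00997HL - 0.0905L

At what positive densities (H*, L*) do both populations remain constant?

H* ≈ 9.08, L* ≈ 24.3

Set dL/dt = 0 with L > 0: 0.00997H - 0.0905 = 0, so H* = 0.0905/0.00997 = 9.08.
Set dH/dt = 0 with H > 0: 0.726 - 0.0299L = 0, so L* = 0.726/0.0299 = 24.3.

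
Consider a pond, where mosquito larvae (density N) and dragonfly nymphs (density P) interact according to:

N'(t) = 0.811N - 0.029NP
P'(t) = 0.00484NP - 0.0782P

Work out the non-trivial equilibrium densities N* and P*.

N* ≈ 16.2, P* ≈ 28

Set dP/dt = 0 with P > 0: 0.00484N - 0.0782 = 0, so N* = 0.0782/0.00484 = 16.2.
Set dN/dt = 0 with N > 0: 0.811 - 0.029P = 0, so P* = 0.811/0.029 = 28.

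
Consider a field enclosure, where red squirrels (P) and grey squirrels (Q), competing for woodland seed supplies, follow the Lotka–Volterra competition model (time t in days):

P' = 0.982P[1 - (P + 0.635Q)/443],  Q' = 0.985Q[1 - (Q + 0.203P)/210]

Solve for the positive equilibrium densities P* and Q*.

Setting both brackets to zero gives the nullclines P + 0.635Q = 443 and 0.203P + Q = 210.
Substituting Q = 210 - 0.203P into the first: P(1 - 0.635·0.203) = 443 - 0.635·210.
So P* = 310/0.871 = 355, and then Q* = 210 - 0.203·355 = 138.

P* ≈ 355, Q* ≈ 138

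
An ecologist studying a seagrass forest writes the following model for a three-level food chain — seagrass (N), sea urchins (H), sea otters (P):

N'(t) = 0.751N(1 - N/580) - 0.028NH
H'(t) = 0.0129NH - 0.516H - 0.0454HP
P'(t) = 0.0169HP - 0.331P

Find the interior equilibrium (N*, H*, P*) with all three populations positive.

From dP/dt = 0: 0.0169H* = 0.331, so H* = 19.6.
From dN/dt = 0: 0.751(1 - N*/580) = 0.028·19.6, giving N* = 580·(1 - 0.73) = 156.
From dH/dt = 0: 0.0129·156 - 0.516 = 0.0454P*, so P* = 1.5/0.0454 = 33.1.

N* ≈ 156, H* ≈ 19.6, P* ≈ 33.1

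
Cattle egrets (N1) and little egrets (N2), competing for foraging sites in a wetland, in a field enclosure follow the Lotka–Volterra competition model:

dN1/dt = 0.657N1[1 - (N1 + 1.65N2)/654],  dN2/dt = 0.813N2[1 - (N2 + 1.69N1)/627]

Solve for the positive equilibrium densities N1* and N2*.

Setting both brackets to zero gives the nullclines N1 + 1.65N2 = 654 and 1.69N1 + N2 = 627.
Substituting N2 = 627 - 1.69N1 into the first: N1(1 - 1.65·1.69) = 654 - 1.65·627.
So N1* = -381/-1.79 = 213, and then N2* = 627 - 1.69·213 = 267.

N1* ≈ 213, N2* ≈ 267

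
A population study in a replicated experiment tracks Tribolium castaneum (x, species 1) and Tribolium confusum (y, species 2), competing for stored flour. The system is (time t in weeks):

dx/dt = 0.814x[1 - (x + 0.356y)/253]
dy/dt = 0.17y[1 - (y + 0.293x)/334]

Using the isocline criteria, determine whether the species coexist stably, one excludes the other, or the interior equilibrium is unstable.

Compare the nullcline intercepts: K1/α12 = 253/0.356 = 711 > K2 = 334; K2/α21 = 334/0.293 = 1140 > K1 = 253.
Since both inequalities hold, each species can invade when rare, so the interior equilibrium is stable.

stable coexistence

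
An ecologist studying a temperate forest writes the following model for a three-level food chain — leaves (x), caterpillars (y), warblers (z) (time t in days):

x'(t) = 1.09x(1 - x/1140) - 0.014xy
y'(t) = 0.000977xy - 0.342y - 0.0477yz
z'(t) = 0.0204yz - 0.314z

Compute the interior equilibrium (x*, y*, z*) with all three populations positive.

x* ≈ 915, y* ≈ 15.4, z* ≈ 11.6

From dz/dt = 0: 0.0204y* = 0.314, so y* = 15.4.
From dx/dt = 0: 1.09(1 - x*/1140) = 0.014·15.4, giving x* = 1140·(1 - 0.198) = 915.
From dy/dt = 0: 0.000977·915 - 0.342 = 0.0477z*, so z* = 0.552/0.0477 = 11.6.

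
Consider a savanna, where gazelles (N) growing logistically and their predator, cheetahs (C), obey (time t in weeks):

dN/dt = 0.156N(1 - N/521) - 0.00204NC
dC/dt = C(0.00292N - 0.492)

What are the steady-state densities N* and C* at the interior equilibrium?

N* ≈ 168, C* ≈ 51.7

From dC/dt = 0 with C > 0: 0.00292N* = 0.492, so N* = 168.
Substitute into dN/dt = 0: 0.156(1 - 168/521) = 0.00204C*.
The bracket is 0.677, giving C* = 0.106/0.00204 = 51.7.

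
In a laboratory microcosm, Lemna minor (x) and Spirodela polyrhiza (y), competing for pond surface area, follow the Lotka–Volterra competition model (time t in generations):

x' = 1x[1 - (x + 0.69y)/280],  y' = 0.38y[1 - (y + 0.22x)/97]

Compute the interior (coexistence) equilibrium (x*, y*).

x* ≈ 251, y* ≈ 41.7

Setting both brackets to zero gives the nullclines x + 0.69y = 280 and 0.22x + y = 97.
Substituting y = 97 - 0.22x into the first: x(1 - 0.69·0.22) = 280 - 0.69·97.
So x* = 213/0.848 = 251, and then y* = 97 - 0.22·251 = 41.7.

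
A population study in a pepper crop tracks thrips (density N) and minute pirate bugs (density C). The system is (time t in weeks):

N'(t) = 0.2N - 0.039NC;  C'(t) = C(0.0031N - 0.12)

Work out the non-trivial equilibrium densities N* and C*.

N* ≈ 38.7, C* ≈ 5.13

Set dC/dt = 0 with C > 0: 0.0031N - 0.12 = 0, so N* = 0.12/0.0031 = 38.7.
Set dN/dt = 0 with N > 0: 0.2 - 0.039C = 0, so C* = 0.2/0.039 = 5.13.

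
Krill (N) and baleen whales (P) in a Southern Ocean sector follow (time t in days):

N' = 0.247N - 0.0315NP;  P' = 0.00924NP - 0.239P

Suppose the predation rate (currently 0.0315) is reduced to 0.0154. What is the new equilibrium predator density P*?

At the interior fixed point, setting dN/dt = 0 with N > 0 fixes P* = (prey growth rate)/(NP coefficient) — independent of the other coefficients.
With the change, P* = 0.247/0.0154 = 16; it rises from 7.84.

P* ≈ 16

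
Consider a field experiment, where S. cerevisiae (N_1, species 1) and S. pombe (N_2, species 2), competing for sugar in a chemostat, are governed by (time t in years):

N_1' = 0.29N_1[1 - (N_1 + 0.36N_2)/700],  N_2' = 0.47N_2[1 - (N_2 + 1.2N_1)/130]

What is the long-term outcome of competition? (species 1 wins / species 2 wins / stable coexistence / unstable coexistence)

species 1 excludes species 2

Compare the nullcline intercepts: K1/α12 = 700/0.36 = 1940 > K2 = 130; K2/α21 = 130/1.2 = 108 < K1 = 700.
Since the inequalities point opposite ways, species 1 can invade but species 2 cannot.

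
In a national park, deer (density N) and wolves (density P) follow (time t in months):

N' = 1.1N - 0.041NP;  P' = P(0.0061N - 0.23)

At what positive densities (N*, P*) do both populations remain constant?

Set dP/dt = 0 with P > 0: 0.0061N - 0.23 = 0, so N* = 0.23/0.0061 = 37.7.
Set dN/dt = 0 with N > 0: 1.1 - 0.041P = 0, so P* = 1.1/0.041 = 26.8.

N* ≈ 37.7, P* ≈ 26.8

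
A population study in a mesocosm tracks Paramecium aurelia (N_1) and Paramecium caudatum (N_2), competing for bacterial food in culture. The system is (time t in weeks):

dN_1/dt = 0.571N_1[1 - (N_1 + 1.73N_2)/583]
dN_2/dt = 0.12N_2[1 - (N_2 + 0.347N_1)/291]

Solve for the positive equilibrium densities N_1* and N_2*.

N_1* ≈ 199, N_2* ≈ 222

Setting both brackets to zero gives the nullclines N_1 + 1.73N_2 = 583 and 0.347N_1 + N_2 = 291.
Substituting N_2 = 291 - 0.347N_1 into the first: N_1(1 - 1.73·0.347) = 583 - 1.73·291.
So N_1* = 79.6/0.4 = 199, and then N_2* = 291 - 0.347·199 = 222.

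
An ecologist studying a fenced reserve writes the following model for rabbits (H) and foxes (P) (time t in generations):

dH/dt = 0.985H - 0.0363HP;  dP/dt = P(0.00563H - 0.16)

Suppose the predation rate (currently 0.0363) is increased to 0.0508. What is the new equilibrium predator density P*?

At the interior fixed point, setting dH/dt = 0 with H > 0 fixes P* = (prey growth rate)/(HP coefficient) — independent of the other coefficients.
With the change, P* = 0.985/0.0508 = 19.4; it falls from 27.1.

P* ≈ 19.4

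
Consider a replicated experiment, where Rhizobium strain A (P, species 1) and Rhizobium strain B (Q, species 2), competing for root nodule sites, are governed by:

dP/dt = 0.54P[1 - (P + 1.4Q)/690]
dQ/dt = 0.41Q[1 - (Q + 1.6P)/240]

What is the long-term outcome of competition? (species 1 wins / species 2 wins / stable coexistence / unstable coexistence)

species 1 excludes species 2

Compare the nullcline intercepts: K1/α12 = 690/1.4 = 493 > K2 = 240; K2/α21 = 240/1.6 = 150 < K1 = 690.
Since the inequalities point opposite ways, species 1 can invade but species 2 cannot.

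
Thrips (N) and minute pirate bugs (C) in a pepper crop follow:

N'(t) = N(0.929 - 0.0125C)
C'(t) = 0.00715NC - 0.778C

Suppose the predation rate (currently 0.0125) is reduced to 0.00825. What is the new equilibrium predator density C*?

C* ≈ 113

At the interior fixed point, setting dN/dt = 0 with N > 0 fixes C* = (prey growth rate)/(NC coefficient) — independent of the other coefficients.
With the change, C* = 0.929/0.00825 = 113; it rises from 74.3.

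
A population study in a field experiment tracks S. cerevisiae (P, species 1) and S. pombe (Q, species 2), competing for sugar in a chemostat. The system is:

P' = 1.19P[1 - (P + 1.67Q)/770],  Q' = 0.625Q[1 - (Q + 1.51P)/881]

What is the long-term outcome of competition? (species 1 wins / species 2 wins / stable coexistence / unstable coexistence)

unstable coexistence (outcome depends on initial conditions)

Compare the nullcline intercepts: K1/α12 = 770/1.67 = 461 < K2 = 881; K2/α21 = 881/1.51 = 583 < K1 = 770.
Since both are reversed, neither can invade when rare; the interior point is a saddle.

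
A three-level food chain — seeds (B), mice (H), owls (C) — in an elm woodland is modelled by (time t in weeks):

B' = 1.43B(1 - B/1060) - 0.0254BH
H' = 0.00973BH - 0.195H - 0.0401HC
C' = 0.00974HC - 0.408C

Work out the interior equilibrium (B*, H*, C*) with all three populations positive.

From dC/dt = 0: 0.00974H* = 0.408, so H* = 41.9.
From dB/dt = 0: 1.43(1 - B*/1060) = 0.0254·41.9, giving B* = 1060·(1 - 0.744) = 271.
From dH/dt = 0: 0.00973·271 - 0.195 = 0.0401C*, so C* = 2.44/0.0401 = 61.

B* ≈ 271, H* ≈ 41.9, C* ≈ 61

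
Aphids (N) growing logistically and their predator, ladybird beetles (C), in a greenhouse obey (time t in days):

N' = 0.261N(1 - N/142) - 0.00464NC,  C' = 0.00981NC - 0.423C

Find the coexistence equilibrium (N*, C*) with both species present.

N* ≈ 43.1, C* ≈ 39.2

From dC/dt = 0 with C > 0: 0.00981N* = 0.423, so N* = 43.1.
Substitute into dN/dt = 0: 0.261(1 - 43.1/142) = 0.00464C*.
The bracket is 0.696, giving C* = 0.182/0.00464 = 39.2.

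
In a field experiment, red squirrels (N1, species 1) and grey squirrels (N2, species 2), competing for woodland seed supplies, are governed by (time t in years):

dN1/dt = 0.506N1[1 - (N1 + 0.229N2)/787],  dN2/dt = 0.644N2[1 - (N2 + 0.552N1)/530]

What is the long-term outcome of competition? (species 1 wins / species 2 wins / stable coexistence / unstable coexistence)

Compare the nullcline intercepts: K1/α12 = 787/0.229 = 3440 > K2 = 530; K2/α21 = 530/0.552 = 960 > K1 = 787.
Since both inequalities hold, each species can invade when rare, so the interior equilibrium is stable.

stable coexistence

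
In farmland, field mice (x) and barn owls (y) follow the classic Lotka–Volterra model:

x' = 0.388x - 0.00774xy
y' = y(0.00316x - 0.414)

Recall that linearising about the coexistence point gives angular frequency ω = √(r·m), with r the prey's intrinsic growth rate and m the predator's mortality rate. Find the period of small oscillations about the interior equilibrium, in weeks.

T ≈ 15.7 weeks

Here r = 0.388 and m = 0.414, so r·m = 0.161.
ω = √0.161 = 0.401 per week, hence T = 2π/ω ≈ 15.7 weeks.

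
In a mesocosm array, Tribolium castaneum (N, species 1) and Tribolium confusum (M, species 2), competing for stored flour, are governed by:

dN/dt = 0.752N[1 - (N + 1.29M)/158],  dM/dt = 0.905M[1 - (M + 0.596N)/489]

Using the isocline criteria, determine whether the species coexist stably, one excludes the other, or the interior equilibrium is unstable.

Compare the nullcline intercepts: K1/α12 = 158/1.29 = 122 < K2 = 489; K2/α21 = 489/0.596 = 820 > K1 = 158.
Since the inequalities point opposite ways, species 2 can invade but species 1 cannot.

species 2 excludes species 1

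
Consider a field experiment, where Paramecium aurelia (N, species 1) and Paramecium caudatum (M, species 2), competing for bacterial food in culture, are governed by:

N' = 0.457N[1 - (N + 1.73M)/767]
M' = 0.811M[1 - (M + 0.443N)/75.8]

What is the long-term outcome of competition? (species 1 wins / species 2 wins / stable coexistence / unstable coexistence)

species 1 excludes species 2

Compare the nullcline intercepts: K1/α12 = 767/1.73 = 443 > K2 = 75.8; K2/α21 = 75.8/0.443 = 171 < K1 = 767.
Since the inequalities point opposite ways, species 1 can invade but species 2 cannot.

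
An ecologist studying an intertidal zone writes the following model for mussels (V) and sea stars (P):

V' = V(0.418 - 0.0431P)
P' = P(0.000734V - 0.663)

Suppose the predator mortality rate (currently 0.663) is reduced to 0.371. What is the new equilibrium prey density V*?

V* ≈ 505

At the interior fixed point, setting dP/dt = 0 with P > 0 fixes V* = (predator death rate)/(VP coefficient) — independent of the other coefficients.
With the change, V* = 0.371/0.000734 = 505; it falls from 903.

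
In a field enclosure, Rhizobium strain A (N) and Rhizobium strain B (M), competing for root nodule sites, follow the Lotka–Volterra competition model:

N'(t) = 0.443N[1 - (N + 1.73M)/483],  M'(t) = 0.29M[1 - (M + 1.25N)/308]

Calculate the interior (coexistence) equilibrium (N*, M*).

Setting both brackets to zero gives the nullclines N + 1.73M = 483 and 1.25N + M = 308.
Substituting M = 308 - 1.25N into the first: N(1 - 1.73·1.25) = 483 - 1.73·308.
So N* = -49.8/-1.16 = 42.9, and then M* = 308 - 1.25·42.9 = 254.

N* ≈ 42.9, M* ≈ 254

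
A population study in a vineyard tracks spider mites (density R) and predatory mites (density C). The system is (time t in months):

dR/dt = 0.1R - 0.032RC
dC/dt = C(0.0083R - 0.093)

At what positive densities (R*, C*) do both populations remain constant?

Set dC/dt = 0 with C > 0: 0.0083R - 0.093 = 0, so R* = 0.093/0.0083 = 11.2.
Set dR/dt = 0 with R > 0: 0.1 - 0.032C = 0, so C* = 0.1/0.032 = 3.12.

R* ≈ 11.2, C* ≈ 3.12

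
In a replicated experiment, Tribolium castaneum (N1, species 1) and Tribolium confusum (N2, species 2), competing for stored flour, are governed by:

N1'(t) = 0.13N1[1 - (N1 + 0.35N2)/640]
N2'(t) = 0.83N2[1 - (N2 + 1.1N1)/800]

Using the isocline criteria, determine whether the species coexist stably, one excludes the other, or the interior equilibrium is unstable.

stable coexistence

Compare the nullcline intercepts: K1/α12 = 640/0.35 = 1830 > K2 = 800; K2/α21 = 800/1.1 = 727 > K1 = 640.
Since both inequalities hold, each species can invade when rare, so the interior equilibrium is stable.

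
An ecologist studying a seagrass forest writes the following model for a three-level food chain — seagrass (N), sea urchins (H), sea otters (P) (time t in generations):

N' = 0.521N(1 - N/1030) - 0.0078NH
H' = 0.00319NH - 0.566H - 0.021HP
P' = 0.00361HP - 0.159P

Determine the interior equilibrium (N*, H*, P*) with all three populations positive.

From dP/dt = 0: 0.00361H* = 0.159, so H* = 44.
From dN/dt = 0: 0.521(1 - N*/1030) = 0.0078·44, giving N* = 1030·(1 - 0.659) = 351.
From dH/dt = 0: 0.00319·351 - 0.566 = 0.021P*, so P* = 0.553/0.021 = 26.3.

N* ≈ 351, H* ≈ 44, P* ≈ 26.3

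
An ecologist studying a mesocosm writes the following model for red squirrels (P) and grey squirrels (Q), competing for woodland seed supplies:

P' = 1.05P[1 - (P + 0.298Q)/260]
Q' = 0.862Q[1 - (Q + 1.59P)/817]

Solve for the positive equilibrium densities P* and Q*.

P* ≈ 31.4, Q* ≈ 767

Setting both brackets to zero gives the nullclines P + 0.298Q = 260 and 1.59P + Q = 817.
Substituting Q = 817 - 1.59P into the first: P(1 - 0.298·1.59) = 260 - 0.298·817.
So P* = 16.5/0.526 = 31.4, and then Q* = 817 - 1.59·31.4 = 767.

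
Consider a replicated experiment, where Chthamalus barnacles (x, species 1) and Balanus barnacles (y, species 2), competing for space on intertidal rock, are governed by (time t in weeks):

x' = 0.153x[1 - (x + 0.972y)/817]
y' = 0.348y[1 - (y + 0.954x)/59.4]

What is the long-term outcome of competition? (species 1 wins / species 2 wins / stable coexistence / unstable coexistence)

species 1 excludes species 2

Compare the nullcline intercepts: K1/α12 = 817/0.972 = 841 > K2 = 59.4; K2/α21 = 59.4/0.954 = 62.3 < K1 = 817.
Since the inequalities point opposite ways, species 1 can invade but species 2 cannot.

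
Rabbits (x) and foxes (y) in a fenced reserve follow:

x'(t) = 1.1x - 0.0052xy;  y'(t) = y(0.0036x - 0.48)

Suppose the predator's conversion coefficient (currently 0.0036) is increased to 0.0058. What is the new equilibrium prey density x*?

At the interior fixed point, setting dy/dt = 0 with y > 0 fixes x* = (predator death rate)/(xy coefficient) — independent of the other coefficients.
With the change, x* = 0.48/0.0058 = 82.8; it falls from 133.

x* ≈ 82.8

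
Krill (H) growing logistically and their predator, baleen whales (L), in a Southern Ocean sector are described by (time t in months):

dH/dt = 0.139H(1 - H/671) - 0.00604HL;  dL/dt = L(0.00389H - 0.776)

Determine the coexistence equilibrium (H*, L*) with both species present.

From dL/dt = 0 with L > 0: 0.00389H* = 0.776, so H* = 199.
Substitute into dH/dt = 0: 0.139(1 - 199/671) = 0.00604L*.
The bracket is 0.703, giving L* = 0.0977/0.00604 = 16.2.

H* ≈ 199, L* ≈ 16.2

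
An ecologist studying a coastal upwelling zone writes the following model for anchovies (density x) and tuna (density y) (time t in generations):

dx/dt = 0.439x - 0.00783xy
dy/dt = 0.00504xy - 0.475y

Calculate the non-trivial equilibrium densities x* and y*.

x* ≈ 94.2, y* ≈ 56.1

Set dy/dt = 0 with y > 0: 0.00504x - 0.475 = 0, so x* = 0.475/0.00504 = 94.2.
Set dx/dt = 0 with x > 0: 0.439 - 0.00783y = 0, so y* = 0.439/0.00783 = 56.1.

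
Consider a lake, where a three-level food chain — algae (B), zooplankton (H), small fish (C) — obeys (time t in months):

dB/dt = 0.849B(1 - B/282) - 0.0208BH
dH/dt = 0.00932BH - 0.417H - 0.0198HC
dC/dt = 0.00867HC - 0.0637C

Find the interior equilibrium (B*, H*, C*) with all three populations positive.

B* ≈ 231, H* ≈ 7.35, C* ≈ 87.8

From dC/dt = 0: 0.00867H* = 0.0637, so H* = 7.35.
From dB/dt = 0: 0.849(1 - B*/282) = 0.0208·7.35, giving B* = 282·(1 - 0.18) = 231.
From dH/dt = 0: 0.00932·231 - 0.417 = 0.0198C*, so C* = 1.74/0.0198 = 87.8.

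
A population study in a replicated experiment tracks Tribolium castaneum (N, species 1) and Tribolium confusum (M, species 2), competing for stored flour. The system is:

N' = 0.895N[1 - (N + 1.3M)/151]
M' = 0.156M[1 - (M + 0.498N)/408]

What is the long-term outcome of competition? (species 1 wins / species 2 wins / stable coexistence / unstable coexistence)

species 2 excludes species 1

Compare the nullcline intercepts: K1/α12 = 151/1.3 = 116 < K2 = 408; K2/α21 = 408/0.498 = 819 > K1 = 151.
Since the inequalities point opposite ways, species 2 can invade but species 1 cannot.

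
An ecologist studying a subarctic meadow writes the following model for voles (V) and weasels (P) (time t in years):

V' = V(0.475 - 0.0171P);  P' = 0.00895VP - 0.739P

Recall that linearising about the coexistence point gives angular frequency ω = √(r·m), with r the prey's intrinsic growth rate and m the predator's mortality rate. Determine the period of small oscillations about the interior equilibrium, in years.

Here r = 0.475 and m = 0.739, so r·m = 0.351.
ω = √0.351 = 0.592 per year, hence T = 2π/ω ≈ 10.6 years.

T ≈ 10.6 years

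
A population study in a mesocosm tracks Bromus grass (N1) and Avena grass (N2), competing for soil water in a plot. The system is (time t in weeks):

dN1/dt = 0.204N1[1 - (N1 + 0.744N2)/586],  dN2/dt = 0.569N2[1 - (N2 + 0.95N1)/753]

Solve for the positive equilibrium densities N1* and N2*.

N1* ≈ 87.9, N2* ≈ 670

Setting both brackets to zero gives the nullclines N1 + 0.744N2 = 586 and 0.95N1 + N2 = 753.
Substituting N2 = 753 - 0.95N1 into the first: N1(1 - 0.744·0.95) = 586 - 0.744·753.
So N1* = 25.8/0.293 = 87.9, and then N2* = 753 - 0.95·87.9 = 670.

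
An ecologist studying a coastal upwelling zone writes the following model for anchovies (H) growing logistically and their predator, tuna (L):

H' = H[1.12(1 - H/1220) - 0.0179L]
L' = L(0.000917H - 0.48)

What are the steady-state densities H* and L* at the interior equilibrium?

H* ≈ 523, L* ≈ 35.7

From dL/dt = 0 with L > 0: 0.000917H* = 0.48, so H* = 523.
Substitute into dH/dt = 0: 1.12(1 - 523/1220) = 0.0179L*.
The bracket is 0.571, giving L* = 0.639/0.0179 = 35.7.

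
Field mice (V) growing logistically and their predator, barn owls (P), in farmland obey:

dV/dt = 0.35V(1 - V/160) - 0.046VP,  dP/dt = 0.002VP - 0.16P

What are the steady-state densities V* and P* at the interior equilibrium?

V* ≈ 80, P* ≈ 3.8

From dP/dt = 0 with P > 0: 0.002V* = 0.16, so V* = 80.
Substitute into dV/dt = 0: 0.35(1 - 80/160) = 0.046P*.
The bracket is 0.5, giving P* = 0.175/0.046 = 3.8.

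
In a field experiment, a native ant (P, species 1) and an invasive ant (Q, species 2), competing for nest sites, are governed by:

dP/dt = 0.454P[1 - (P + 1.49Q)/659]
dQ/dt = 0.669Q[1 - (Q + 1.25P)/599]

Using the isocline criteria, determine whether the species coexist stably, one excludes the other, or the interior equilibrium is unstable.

Compare the nullcline intercepts: K1/α12 = 659/1.49 = 442 < K2 = 599; K2/α21 = 599/1.25 = 479 < K1 = 659.
Since both are reversed, neither can invade when rare; the interior point is a saddle.

unstable coexistence (outcome depends on initial conditions)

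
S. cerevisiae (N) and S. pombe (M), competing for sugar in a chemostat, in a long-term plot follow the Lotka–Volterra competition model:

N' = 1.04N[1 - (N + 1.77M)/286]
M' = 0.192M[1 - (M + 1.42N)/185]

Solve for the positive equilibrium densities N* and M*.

Setting both brackets to zero gives the nullclines N + 1.77M = 286 and 1.42N + M = 185.
Substituting M = 185 - 1.42N into the first: N(1 - 1.77·1.42) = 286 - 1.77·185.
So N* = -41.4/-1.51 = 27.4, and then M* = 185 - 1.42·27.4 = 146.

N* ≈ 27.4, M* ≈ 146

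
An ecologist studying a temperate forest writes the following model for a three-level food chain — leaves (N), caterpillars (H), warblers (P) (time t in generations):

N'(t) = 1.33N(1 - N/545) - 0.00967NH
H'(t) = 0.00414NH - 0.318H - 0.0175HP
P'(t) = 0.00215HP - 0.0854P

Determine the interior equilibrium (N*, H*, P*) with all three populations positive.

N* ≈ 388, H* ≈ 39.7, P* ≈ 73.5

From dP/dt = 0: 0.00215H* = 0.0854, so H* = 39.7.
From dN/dt = 0: 1.33(1 - N*/545) = 0.00967·39.7, giving N* = 545·(1 - 0.289) = 388.
From dH/dt = 0: 0.00414·388 - 0.318 = 0.0175P*, so P* = 1.29/0.0175 = 73.5.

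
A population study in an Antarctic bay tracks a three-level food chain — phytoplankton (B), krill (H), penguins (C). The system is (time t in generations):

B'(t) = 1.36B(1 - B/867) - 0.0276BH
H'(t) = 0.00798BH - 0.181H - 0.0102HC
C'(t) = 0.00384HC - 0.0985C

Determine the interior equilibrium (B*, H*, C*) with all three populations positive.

From dC/dt = 0: 0.00384H* = 0.0985, so H* = 25.7.
From dB/dt = 0: 1.36(1 - B*/867) = 0.0276·25.7, giving B* = 867·(1 - 0.521) = 416.
From dH/dt = 0: 0.00798·416 - 0.181 = 0.0102C*, so C* = 3.14/0.0102 = 307.

B* ≈ 416, H* ≈ 25.7, C* ≈ 307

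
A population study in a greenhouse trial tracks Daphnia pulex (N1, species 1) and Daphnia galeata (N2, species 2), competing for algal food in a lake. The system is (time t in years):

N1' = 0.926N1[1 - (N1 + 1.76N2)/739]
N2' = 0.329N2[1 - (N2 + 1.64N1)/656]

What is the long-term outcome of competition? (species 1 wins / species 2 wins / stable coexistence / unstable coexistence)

Compare the nullcline intercepts: K1/α12 = 739/1.76 = 420 < K2 = 656; K2/α21 = 656/1.64 = 400 < K1 = 739.
Since both are reversed, neither can invade when rare; the interior point is a saddle.

unstable coexistence (outcome depends on initial conditions)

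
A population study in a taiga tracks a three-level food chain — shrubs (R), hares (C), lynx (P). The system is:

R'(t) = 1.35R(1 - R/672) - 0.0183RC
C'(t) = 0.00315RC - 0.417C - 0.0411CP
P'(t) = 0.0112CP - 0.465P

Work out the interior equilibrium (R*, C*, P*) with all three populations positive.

From dP/dt = 0: 0.0112C* = 0.465, so C* = 41.5.
From dR/dt = 0: 1.35(1 - R*/672) = 0.0183·41.5, giving R* = 672·(1 - 0.563) = 294.
From dC/dt = 0: 0.00315·294 - 0.417 = 0.0411P*, so P* = 0.508/0.0411 = 12.4.

R* ≈ 294, C* ≈ 41.5, P* ≈ 12.4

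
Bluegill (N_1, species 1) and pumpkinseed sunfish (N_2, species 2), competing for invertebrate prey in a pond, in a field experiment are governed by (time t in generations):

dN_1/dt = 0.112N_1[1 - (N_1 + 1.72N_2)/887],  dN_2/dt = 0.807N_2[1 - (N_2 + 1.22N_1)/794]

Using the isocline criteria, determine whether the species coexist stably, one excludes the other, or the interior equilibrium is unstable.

Compare the nullcline intercepts: K1/α12 = 887/1.72 = 516 < K2 = 794; K2/α21 = 794/1.22 = 651 < K1 = 887.
Since both are reversed, neither can invade when rare; the interior point is a saddle.

unstable coexistence (outcome depends on initial conditions)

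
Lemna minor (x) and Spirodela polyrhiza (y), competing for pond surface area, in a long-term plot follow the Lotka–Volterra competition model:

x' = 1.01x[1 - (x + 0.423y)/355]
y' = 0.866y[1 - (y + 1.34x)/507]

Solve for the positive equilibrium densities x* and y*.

x* ≈ 324, y* ≈ 72.3

Setting both brackets to zero gives the nullclines x + 0.423y = 355 and 1.34x + y = 507.
Substituting y = 507 - 1.34x into the first: x(1 - 0.423·1.34) = 355 - 0.423·507.
So x* = 141/0.433 = 324, and then y* = 507 - 1.34·324 = 72.3.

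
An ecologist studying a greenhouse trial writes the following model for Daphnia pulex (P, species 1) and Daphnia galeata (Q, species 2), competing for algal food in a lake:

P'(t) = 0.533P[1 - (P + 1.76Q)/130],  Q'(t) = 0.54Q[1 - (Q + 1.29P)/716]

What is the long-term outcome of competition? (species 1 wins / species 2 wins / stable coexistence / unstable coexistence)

species 2 excludes species 1

Compare the nullcline intercepts: K1/α12 = 130/1.76 = 73.9 < K2 = 716; K2/α21 = 716/1.29 = 555 > K1 = 130.
Since the inequalities point opposite ways, species 2 can invade but species 1 cannot.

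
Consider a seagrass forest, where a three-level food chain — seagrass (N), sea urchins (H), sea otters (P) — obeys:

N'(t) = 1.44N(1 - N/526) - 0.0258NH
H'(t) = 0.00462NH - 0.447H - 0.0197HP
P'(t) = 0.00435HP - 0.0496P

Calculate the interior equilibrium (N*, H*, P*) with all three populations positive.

N* ≈ 419, H* ≈ 11.4, P* ≈ 75.5

From dP/dt = 0: 0.00435H* = 0.0496, so H* = 11.4.
From dN/dt = 0: 1.44(1 - N*/526) = 0.0258·11.4, giving N* = 526·(1 - 0.204) = 419.
From dH/dt = 0: 0.00462·419 - 0.447 = 0.0197P*, so P* = 1.49/0.0197 = 75.5.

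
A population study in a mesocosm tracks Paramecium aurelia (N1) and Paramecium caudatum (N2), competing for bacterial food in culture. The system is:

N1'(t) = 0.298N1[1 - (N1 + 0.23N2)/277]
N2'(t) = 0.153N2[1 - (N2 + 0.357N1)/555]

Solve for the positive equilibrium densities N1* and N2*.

N1* ≈ 163, N2* ≈ 497

Setting both brackets to zero gives the nullclines N1 + 0.23N2 = 277 and 0.357N1 + N2 = 555.
Substituting N2 = 555 - 0.357N1 into the first: N1(1 - 0.23·0.357) = 277 - 0.23·555.
So N1* = 149/0.918 = 163, and then N2* = 555 - 0.357·163 = 497.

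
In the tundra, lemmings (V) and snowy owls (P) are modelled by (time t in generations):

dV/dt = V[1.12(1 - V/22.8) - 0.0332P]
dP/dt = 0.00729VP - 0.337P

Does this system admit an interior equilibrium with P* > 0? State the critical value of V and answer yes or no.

The predator equation gives dP/dt > 0 only when V > 0.337/0.00729 = 46.2.
Without the predator, V → K = 22.8. Since 22.8 < 46.2, the predator cannot invade.

Threshold V = 46.2; K < 46.2, so no, the predator goes extinct.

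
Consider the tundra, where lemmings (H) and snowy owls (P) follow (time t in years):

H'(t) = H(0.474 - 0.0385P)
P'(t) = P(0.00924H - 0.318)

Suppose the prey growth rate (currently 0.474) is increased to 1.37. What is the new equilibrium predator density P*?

P* ≈ 35.6

At the interior fixed point, setting dH/dt = 0 with H > 0 fixes P* = (prey growth rate)/(HP coefficient) — independent of the other coefficients.
With the change, P* = 1.37/0.0385 = 35.6; it rises from 12.3.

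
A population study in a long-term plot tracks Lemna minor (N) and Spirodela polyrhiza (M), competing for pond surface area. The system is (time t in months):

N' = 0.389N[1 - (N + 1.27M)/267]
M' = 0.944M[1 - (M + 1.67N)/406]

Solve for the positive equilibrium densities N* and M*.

Setting both brackets to zero gives the nullclines N + 1.27M = 267 and 1.67N + M = 406.
Substituting M = 406 - 1.67N into the first: N(1 - 1.27·1.67) = 267 - 1.27·406.
So N* = -249/-1.12 = 222, and then M* = 406 - 1.67·222 = 35.6.

N* ≈ 222, M* ≈ 35.6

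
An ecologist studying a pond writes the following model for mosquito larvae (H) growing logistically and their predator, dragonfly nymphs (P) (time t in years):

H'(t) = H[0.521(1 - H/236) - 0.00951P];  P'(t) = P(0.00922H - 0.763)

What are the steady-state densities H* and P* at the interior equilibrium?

From dP/dt = 0 with P > 0: 0.00922H* = 0.763, so H* = 82.8.
Substitute into dH/dt = 0: 0.521(1 - 82.8/236) = 0.00951P*.
The bracket is 0.649, giving P* = 0.338/0.00951 = 35.6.

H* ≈ 82.8, P* ≈ 35.6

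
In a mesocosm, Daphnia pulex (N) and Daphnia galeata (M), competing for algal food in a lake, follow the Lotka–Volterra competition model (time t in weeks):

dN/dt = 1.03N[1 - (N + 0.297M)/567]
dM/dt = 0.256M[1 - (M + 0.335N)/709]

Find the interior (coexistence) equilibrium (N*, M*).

Setting both brackets to zero gives the nullclines N + 0.297M = 567 and 0.335N + M = 709.
Substituting M = 709 - 0.335N into the first: N(1 - 0.297·0.335) = 567 - 0.297·709.
So N* = 356/0.901 = 396, and then M* = 709 - 0.335·396 = 576.

N* ≈ 396, M* ≈ 576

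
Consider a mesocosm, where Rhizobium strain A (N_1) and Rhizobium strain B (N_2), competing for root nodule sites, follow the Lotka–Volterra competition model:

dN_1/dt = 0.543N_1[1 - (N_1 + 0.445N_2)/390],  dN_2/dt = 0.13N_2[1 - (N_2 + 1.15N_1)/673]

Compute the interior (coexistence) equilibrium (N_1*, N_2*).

N_1* ≈ 185, N_2* ≈ 460

Setting both brackets to zero gives the nullclines N_1 + 0.445N_2 = 390 and 1.15N_1 + N_2 = 673.
Substituting N_2 = 673 - 1.15N_1 into the first: N_1(1 - 0.445·1.15) = 390 - 0.445·673.
So N_1* = 90.5/0.488 = 185, and then N_2* = 673 - 1.15·185 = 460.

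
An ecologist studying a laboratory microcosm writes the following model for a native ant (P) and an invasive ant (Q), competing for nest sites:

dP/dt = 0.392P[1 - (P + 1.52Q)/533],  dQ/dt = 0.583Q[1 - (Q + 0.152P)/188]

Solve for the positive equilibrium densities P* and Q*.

P* ≈ 322, Q* ≈ 139

Setting both brackets to zero gives the nullclines P + 1.52Q = 533 and 0.152P + Q = 188.
Substituting Q = 188 - 0.152P into the first: P(1 - 1.52·0.152) = 533 - 1.52·188.
So P* = 247/0.769 = 322, and then Q* = 188 - 0.152·322 = 139.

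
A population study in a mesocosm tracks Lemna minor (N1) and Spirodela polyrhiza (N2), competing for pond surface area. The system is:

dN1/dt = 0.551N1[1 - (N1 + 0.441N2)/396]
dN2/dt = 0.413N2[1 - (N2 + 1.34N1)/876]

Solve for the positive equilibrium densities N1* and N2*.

Setting both brackets to zero gives the nullclines N1 + 0.441N2 = 396 and 1.34N1 + N2 = 876.
Substituting N2 = 876 - 1.34N1 into the first: N1(1 - 0.441·1.34) = 396 - 0.441·876.
So N1* = 9.68/0.409 = 23.7, and then N2* = 876 - 1.34·23.7 = 844.

N1* ≈ 23.7, N2* ≈ 844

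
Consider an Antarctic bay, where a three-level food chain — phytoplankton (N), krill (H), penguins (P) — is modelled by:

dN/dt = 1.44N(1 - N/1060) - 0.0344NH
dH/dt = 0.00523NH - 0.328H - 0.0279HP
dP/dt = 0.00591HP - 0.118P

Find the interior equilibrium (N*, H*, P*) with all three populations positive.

From dP/dt = 0: 0.00591H* = 0.118, so H* = 20.
From dN/dt = 0: 1.44(1 - N*/1060) = 0.0344·20, giving N* = 1060·(1 - 0.477) = 554.
From dH/dt = 0: 0.00523·554 - 0.328 = 0.0279P*, so P* = 2.57/0.0279 = 92.2.

N* ≈ 554, H* ≈ 20, P* ≈ 92.2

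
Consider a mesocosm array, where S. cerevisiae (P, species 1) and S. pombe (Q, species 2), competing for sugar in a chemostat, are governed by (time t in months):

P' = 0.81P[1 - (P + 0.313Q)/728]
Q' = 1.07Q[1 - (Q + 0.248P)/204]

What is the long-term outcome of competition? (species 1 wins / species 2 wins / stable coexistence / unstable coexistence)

stable coexistence

Compare the nullcline intercepts: K1/α12 = 728/0.313 = 2330 > K2 = 204; K2/α21 = 204/0.248 = 823 > K1 = 728.
Since both inequalities hold, each species can invade when rare, so the interior equilibrium is stable.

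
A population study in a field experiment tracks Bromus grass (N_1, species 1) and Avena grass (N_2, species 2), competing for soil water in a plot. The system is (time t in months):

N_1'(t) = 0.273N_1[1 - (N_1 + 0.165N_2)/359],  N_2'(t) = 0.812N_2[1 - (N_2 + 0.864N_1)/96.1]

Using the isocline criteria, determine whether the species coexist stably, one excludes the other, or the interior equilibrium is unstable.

Compare the nullcline intercepts: K1/α12 = 359/0.165 = 2180 > K2 = 96.1; K2/α21 = 96.1/0.864 = 111 < K1 = 359.
Since the inequalities point opposite ways, species 1 can invade but species 2 cannot.

species 1 excludes species 2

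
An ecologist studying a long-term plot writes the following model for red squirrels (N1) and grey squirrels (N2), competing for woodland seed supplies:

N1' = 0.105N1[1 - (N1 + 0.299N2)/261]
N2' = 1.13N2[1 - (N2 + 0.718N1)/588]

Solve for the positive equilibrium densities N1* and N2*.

N1* ≈ 108, N2* ≈ 510

Setting both brackets to zero gives the nullclines N1 + 0.299N2 = 261 and 0.718N1 + N2 = 588.
Substituting N2 = 588 - 0.718N1 into the first: N1(1 - 0.299·0.718) = 261 - 0.299·588.
So N1* = 85.2/0.785 = 108, and then N2* = 588 - 0.718·108 = 510.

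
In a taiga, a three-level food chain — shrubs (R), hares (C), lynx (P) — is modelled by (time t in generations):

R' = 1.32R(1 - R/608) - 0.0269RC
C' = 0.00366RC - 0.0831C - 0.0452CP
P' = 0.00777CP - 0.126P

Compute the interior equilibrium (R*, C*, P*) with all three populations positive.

From dP/dt = 0: 0.00777C* = 0.126, so C* = 16.2.
From dR/dt = 0: 1.32(1 - R*/608) = 0.0269·16.2, giving R* = 608·(1 - 0.33) = 407.
From dC/dt = 0: 0.00366·407 - 0.0831 = 0.0452P*, so P* = 1.41/0.0452 = 31.1.

R* ≈ 407, C* ≈ 16.2, P* ≈ 31.1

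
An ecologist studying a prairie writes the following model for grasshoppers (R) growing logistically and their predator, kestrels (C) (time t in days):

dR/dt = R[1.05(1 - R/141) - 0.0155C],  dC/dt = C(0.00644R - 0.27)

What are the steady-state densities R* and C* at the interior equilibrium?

From dC/dt = 0 with C > 0: 0.00644R* = 0.27, so R* = 41.9.
Substitute into dR/dt = 0: 1.05(1 - 41.9/141) = 0.0155C*.
The bracket is 0.703, giving C* = 0.738/0.0155 = 47.6.

R* ≈ 41.9, C* ≈ 47.6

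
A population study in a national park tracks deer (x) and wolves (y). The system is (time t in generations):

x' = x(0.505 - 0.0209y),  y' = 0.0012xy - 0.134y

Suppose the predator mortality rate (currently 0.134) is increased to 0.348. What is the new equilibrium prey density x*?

At the interior fixed point, setting dy/dt = 0 with y > 0 fixes x* = (predator death rate)/(xy coefficient) — independent of the other coefficients.
With the change, x* = 0.348/0.0012 = 290; it rises from 112.

x* ≈ 290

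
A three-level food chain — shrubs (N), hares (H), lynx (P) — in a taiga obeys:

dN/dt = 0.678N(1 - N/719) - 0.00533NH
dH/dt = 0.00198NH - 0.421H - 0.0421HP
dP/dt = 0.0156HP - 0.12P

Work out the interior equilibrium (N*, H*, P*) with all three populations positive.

From dP/dt = 0: 0.0156H* = 0.12, so H* = 7.69.
From dN/dt = 0: 0.678(1 - N*/719) = 0.00533·7.69, giving N* = 719·(1 - 0.0605) = 676.
From dH/dt = 0: 0.00198·676 - 0.421 = 0.0421P*, so P* = 0.917/0.0421 = 21.8.

N* ≈ 676, H* ≈ 7.69, P* ≈ 21.8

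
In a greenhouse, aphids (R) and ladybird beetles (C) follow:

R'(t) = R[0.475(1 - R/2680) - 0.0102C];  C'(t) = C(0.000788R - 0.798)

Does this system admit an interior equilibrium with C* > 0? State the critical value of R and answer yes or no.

Threshold R = 1010; K > 1010, so yes, the predator persists.

The predator equation gives dC/dt > 0 only when R > 0.798/0.000788 = 1010.
Without the predator, R → K = 2680. Since 2680 > 1010, the predator can invade and persist.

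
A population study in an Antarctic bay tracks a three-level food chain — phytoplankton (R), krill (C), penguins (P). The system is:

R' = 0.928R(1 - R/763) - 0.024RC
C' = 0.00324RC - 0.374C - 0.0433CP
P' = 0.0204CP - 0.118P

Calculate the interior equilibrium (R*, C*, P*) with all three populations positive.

R* ≈ 649, C* ≈ 5.78, P* ≈ 39.9

From dP/dt = 0: 0.0204C* = 0.118, so C* = 5.78.
From dR/dt = 0: 0.928(1 - R*/763) = 0.024·5.78, giving R* = 763·(1 - 0.15) = 649.
From dC/dt = 0: 0.00324·649 - 0.374 = 0.0433P*, so P* = 1.73/0.0433 = 39.9.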